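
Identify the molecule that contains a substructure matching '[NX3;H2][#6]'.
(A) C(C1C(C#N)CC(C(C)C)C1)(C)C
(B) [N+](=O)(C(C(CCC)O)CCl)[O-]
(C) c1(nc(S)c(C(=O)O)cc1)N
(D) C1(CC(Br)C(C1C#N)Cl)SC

[NX3;H2][#6] describes a trivalent nitrogen with two H attached to carbon (a primary amine).
(A) has a nitrile (-C#N) but the nitrogen is NX1 (triple-bonded), not NX3 with two H.
(B) has a nitro group (-[N+](=O)[O-]) but the nitrogen is [N+] with no H, not NX3H2.
(C) contains a primary amino group (-NH2), which satisfies every atom and bond constraint.
(D) has a nitrile (-C#N) but the nitrogen is NX1 (triple-bonded), not NX3 with two H.
So the answer is (C).

C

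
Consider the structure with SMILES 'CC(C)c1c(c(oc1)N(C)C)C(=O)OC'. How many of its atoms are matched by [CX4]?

The query [CX4] means: C with X4: aliphatic carbon with exactly 4 total connections (bonds + H).
Check the 15 heavy atoms by environment: 1× o (aromatic, X2) → no; 4× c (aromatic, X3) → no; 1× C (X3) → no; 1× O (X1) → no; 1× O (X2) → no; 6× C (X4) → match; 1× N (X3) → no.
That gives 6 matching atoms.

6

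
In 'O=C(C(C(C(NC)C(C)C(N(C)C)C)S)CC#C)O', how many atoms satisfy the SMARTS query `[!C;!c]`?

Check the 19 heavy atoms by environment: 14× C → no; 2× O → match; 2× N → match; 1× S → match.
Summing the matching environments: 2 + 2 + 1 = 5 matching atoms.

5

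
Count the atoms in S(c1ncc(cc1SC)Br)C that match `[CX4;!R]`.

2

The query [CX4;!R] means: aliphatic carbon with four total connections, not in a ring.
Check the 11 heavy atoms by environment: 1× n (aromatic, X2, in 6-ring) → no; 5× c (aromatic, X3, in 6-ring) → no; 2× S (X2, acyclic) → no; 2× C (X4, acyclic) → match; 1× Br (X1, acyclic) → no.
That gives 2 matching atoms.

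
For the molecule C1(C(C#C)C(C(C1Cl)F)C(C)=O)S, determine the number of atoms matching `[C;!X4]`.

3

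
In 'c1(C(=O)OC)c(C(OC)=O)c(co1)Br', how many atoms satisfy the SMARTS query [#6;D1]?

2

The query [#6;D1] means: carbon bonded to exactly one heavy atom.
Check the 14 heavy atoms by environment: 1× o (aromatic, D2) → no; 1× c (aromatic, D2) → no; 3× c (aromatic, D3) → no; 2× C (D3) → no; 2× O (D1) → no; 2× O (D2) → no; 2× C (D1) → match; 1× Br (D1) → no.
That gives 2 matching atoms.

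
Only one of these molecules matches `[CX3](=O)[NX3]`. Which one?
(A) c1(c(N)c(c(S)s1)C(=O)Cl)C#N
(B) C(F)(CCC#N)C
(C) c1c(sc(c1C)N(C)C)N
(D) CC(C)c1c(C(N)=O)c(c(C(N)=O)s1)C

[CX3](=O)[NX3] describes a carbonyl carbon bonded to a trivalent nitrogen (an amide).
(A) has a nitrile (-C#N) but the nitrile N is NX1 (triple-bonded), not NX3.
(B) has a nitrile (-C#N) but the nitrile N is NX1 (triple-bonded), not NX3.
(C) has a primary amino group (-NH2) but the -NH2 is not attached to a carbonyl carbon.
(D) contains a primary amide (-C(=O)NH2), which satisfies every atom and bond constraint.
So the answer is (D).

D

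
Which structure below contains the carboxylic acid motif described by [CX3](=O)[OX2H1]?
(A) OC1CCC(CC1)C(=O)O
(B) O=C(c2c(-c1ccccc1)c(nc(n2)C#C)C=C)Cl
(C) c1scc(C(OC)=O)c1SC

[CX3](=O)[OX2H1] describes an sp2 carbon double-bonded to O and single-bonded to an -OH oxygen (a carboxylic acid).
(A) contains a carboxylic acid group (-C(=O)OH), which satisfies every atom and bond constraint.
(B) has an acyl chloride (-C(=O)Cl) but the carbonyl is bonded to Cl, not to an -OH oxygen.
(C) has a methyl-ester group (-C(=O)OCH3) but the singly-bonded O has no H (OX2H0, not OX2H1).
So the answer is (A).

A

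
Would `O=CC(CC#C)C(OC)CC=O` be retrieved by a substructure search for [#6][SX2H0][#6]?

The pattern [#6][SX2H0][#6] describes an aliphatic sulfur bridging two carbons with no H on the sulfur — a thioether.
The closest candidate here is a methoxy ether (-OCH3), but the bridging atom is O, not S. No other fragment satisfies the full query, so there is no match.

No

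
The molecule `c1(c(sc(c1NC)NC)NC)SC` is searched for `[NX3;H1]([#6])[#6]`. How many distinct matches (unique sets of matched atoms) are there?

3

[NX3;H1]([#6])[#6] is the SMARTS for a secondary amine: a trivalent nitrogen with one H, bonded to two carbons.
The molecule carries 3 separate instances of an N-methylamino group (-NHCH3) meeting every constraint; each maps to a distinct set of atoms, giving 3 matches.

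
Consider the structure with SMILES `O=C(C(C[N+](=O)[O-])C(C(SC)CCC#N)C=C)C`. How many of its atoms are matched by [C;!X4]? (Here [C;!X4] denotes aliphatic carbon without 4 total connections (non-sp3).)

4

Check the 18 heavy atoms by environment: 8× C (X4) → no; 3× C (X3) → match; 1× C (X2) → match; 1× N (X1) → no; 1× S (X2) → no; 1× N (charge +1, X3) → no; 1× O (charge -1, X1) → no; 2× O (X1) → no.
Summing the matching environments: 3 + 1 = 4 matching atoms.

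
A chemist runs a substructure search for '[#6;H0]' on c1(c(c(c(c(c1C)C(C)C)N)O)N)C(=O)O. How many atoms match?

7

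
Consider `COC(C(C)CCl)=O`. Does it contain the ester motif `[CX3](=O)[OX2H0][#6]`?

Yes

The pattern [CX3](=O)[OX2H0][#6] describes a carbonyl carbon bonded to an oxygen that is itself bonded to carbon (no H on that O) — an ester.
The molecule carries a methyl-ester group (-C(=O)OCH3), whose atoms satisfy every constraint of the query, so the pattern matches.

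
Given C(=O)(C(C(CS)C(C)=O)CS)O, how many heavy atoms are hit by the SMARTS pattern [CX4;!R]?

The query [CX4;!R] means: aliphatic carbon with four total connections, not in a ring.
Check the 12 heavy atoms by environment: 5× C (X4, acyclic) → match; 2× S (X2, acyclic) → no; 2× C (X3, acyclic) → no; 2× O (X1, acyclic) → no; 1× O (X2, acyclic) → no.
That gives 5 matching atoms.

5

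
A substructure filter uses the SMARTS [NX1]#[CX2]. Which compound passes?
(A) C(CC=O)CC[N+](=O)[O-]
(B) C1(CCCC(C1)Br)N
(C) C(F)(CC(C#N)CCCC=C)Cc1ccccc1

C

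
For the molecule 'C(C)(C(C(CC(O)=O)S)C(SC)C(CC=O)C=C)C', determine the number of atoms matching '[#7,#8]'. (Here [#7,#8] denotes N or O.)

3

The query [#7,#8] means: nitrogen or oxygen (comma = OR).
Check the 19 heavy atoms by environment: 14× C → no; 3× O → match; 2× S → no.
That gives 3 matching atoms.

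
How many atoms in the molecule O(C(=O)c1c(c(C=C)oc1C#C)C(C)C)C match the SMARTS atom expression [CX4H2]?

The query [CX4H2] means: sp3 carbon (X4) with exactly two hydrogens.
Check the 16 heavy atoms by environment: 1× o (aromatic, H0, X2) → no; 4× c (aromatic, H0, X3) → no; 1× C (H1, X3) → no; 1× C (H2, X3) → no; 1× C (H0, X3) → no; 1× O (H0, X1) → no; 1× O (H0, X2) → no; 3× C (H3, X4) → no; 1× C (H1, X4) → no; 1× C (H0, X2) → no; 1× C (H1, X2) → no.
No environment satisfies the query, so 0 matching atoms.

0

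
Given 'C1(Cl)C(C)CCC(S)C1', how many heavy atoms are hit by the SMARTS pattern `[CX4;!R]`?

1

Check the 9 heavy atoms by environment: 6× C (X4, in 6-ring) → no; 1× S (X2, acyclic) → no; 1× C (X4, acyclic) → match; 1× Cl (X1, acyclic) → no.
That gives 1 matching atom.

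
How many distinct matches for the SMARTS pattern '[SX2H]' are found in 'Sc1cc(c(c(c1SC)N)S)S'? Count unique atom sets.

[SX2H] is the SMARTS for a thiol: an aliphatic sulfur with two connections, one being H.
The molecule carries 3 separate instances of a thiol (-SH) meeting every constraint; each maps to a distinct set of atoms, giving 3 matches.

3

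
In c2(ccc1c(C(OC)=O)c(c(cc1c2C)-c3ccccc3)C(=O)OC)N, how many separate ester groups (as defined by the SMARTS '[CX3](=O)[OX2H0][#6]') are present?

2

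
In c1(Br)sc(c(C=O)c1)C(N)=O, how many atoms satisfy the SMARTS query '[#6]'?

Check the 11 heavy atoms by environment: 1× s (aromatic) → no; 4× c (aromatic) → match; 2× C → match; 2× O → no; 1× Br → no; 1× N → no.
Summing the matching environments: 4 + 2 = 6 matching atoms.

6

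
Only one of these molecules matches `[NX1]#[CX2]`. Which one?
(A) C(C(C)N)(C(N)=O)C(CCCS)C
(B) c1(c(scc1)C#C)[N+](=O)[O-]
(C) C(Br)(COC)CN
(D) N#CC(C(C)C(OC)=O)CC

[NX1]#[CX2] describes a nitrogen triple-bonded to a two-connected carbon (a nitrile).
(A) has a primary amide (-C(=O)NH2) but the nitrogen is NX3, not NX1.
(B) has a nitro group (-[N+](=O)[O-]) but there is no C#N triple bond.
(C) has a primary amino group (-NH2) but the nitrogen is NX3 (three connections), not NX1 triple-bonded.
(D) contains a nitrile (-C#N), which satisfies every atom and bond constraint.
So the answer is (D).

D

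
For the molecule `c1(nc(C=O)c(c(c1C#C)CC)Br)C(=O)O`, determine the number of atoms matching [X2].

Check the 16 heavy atoms by environment: 1× n (aromatic, X2) → match; 5× c (aromatic, X3) → no; 1× Br (X1) → no; 2× C (X3) → no; 2× O (X1) → no; 1× O (X2) → match; 2× C (X2) → match; 2× C (X4) → no.
Summing the matching environments: 1 + 1 + 2 = 4 matching atoms.

4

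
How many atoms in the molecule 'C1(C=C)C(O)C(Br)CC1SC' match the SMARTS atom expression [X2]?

2

Check the 11 heavy atoms by environment: 6× C (X4) → no; 1× O (X2) → match; 2× C (X3) → no; 1× S (X2) → match; 1× Br (X1) → no.
Summing the matching environments: 1 + 1 = 2 matching atoms.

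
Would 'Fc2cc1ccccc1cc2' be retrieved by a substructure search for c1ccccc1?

Yes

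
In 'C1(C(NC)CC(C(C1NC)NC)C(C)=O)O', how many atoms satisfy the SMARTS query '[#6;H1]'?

5

Check the 16 heavy atoms by environment: 5× C (H1) → match; 1× C (H2) → no; 1× O (H1) → no; 3× N (H1) → no; 4× C (H3) → no; 1× C (H0) → no; 1× O (H0) → no.
That gives 5 matching atoms.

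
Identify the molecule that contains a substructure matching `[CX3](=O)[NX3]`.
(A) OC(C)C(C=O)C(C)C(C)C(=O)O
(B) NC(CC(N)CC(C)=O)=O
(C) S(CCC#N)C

B

[CX3](=O)[NX3] describes a carbonyl carbon bonded to a trivalent nitrogen (an amide).
(A) has a carboxylic acid group (-C(=O)OH) but the carbonyl is bonded to O, not to an NX3 nitrogen.
(B) contains a primary amide (-C(=O)NH2), which satisfies every atom and bond constraint.
(C) has a nitrile (-C#N) but the nitrile N is NX1 (triple-bonded), not NX3.
So the answer is (B).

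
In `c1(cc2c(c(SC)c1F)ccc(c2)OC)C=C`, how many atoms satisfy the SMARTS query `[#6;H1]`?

5

The query [#6;H1] means: any carbon bearing exactly one hydrogen.
Check the 17 heavy atoms by environment: 6× c (aromatic, H0) → no; 4× c (aromatic, H1) → match; 1× C (H1) → match; 1× C (H2) → no; 1× F (H0) → no; 1× O (H0) → no; 2× C (H3) → no; 1× S (H0) → no.
Summing the matching environments: 4 + 1 = 5 matching atoms.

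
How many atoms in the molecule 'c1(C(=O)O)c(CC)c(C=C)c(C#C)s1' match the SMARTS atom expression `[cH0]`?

4

Check the 14 heavy atoms by environment: 1× s (aromatic, H0) → no; 4× c (aromatic, H0) → match; 2× C (H1) → no; 2× C (H2) → no; 2× C (H0) → no; 1× C (H3) → no; 1× O (H0) → no; 1× O (H1) → no.
That gives 4 matching atoms.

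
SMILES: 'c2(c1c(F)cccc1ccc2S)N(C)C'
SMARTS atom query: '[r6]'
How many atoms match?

10

The query [r6] means: r6 matches atoms in a six-membered ring.
Check the 15 heavy atoms by environment: 10× c (aromatic, in 6-ring) → match; 1× S (acyclic) → no; 1× N (acyclic) → no; 2× C (acyclic) → no; 1× F (acyclic) → no.
That gives 10 matching atoms.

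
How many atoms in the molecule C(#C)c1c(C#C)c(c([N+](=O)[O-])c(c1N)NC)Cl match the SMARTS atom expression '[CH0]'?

The query [CH0] means: aliphatic carbon with no attached hydrogen.
Check the 17 heavy atoms by environment: 6× c (aromatic, H0) → no; 2× C (H0) → match; 2× C (H1) → no; 1× N (charge +1, H0) → no; 1× O (charge -1, H0) → no; 1× O (H0) → no; 1× N (H2) → no; 1× N (H1) → no; 1× C (H3) → no; 1× Cl (H0) → no.
That gives 2 matching atoms.

2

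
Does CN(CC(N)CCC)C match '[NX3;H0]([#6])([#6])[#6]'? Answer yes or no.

The pattern [NX3;H0]([#6])([#6])[#6] describes a trivalent nitrogen with no H, bonded to three carbons — a tertiary amine.
The molecule carries a dimethylamino group (-N(CH3)2), whose atoms satisfy every constraint of the query, so the pattern matches.

Yes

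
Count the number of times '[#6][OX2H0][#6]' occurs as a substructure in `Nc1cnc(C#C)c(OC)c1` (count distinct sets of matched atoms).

1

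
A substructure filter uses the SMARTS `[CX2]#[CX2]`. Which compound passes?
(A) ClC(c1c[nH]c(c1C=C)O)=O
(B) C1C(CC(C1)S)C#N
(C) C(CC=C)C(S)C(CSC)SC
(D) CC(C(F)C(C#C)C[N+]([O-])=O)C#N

D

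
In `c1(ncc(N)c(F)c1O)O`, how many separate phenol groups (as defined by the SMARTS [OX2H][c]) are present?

[OX2H][c] is the SMARTS for a phenol: a hydroxyl oxygen attached to an aromatic carbon.
The molecule carries 2 separate instances of a hydroxyl group (-OH) meeting every constraint; each maps to a distinct set of atoms, giving 2 matches.

2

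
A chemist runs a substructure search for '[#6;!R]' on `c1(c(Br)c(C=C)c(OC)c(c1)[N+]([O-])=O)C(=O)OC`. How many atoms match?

5

The query [#6;!R] means: carbon not in any ring.
Check the 18 heavy atoms by environment: 6× c (aromatic, in 6-ring) → no; 1× Br (acyclic) → no; 4× O (acyclic) → no; 5× C (acyclic) → match; 1× N (charge +1, acyclic) → no; 1× O (charge -1, acyclic) → no.
That gives 5 matching atoms.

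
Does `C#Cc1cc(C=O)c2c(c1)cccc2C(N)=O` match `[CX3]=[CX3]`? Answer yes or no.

The pattern [CX3]=[CX3] describes a non-aromatic C=C double bond between two sp2 carbons — an alkene.
The closest candidate here is an ethynyl group (-C#CH), but the C-C bond is a triple bond, not a double bond. No other fragment satisfies the full query, so there is no match.

No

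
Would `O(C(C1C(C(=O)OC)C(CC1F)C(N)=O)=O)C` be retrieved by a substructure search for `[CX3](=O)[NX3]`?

Yes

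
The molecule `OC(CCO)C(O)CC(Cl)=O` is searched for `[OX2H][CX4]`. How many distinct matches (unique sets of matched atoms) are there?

[OX2H][CX4] is the SMARTS for an aliphatic alcohol: a hydroxyl oxygen bound to an sp3 (X4) carbon.
The molecule carries 3 separate instances of a hydroxyl group (-OH) meeting every constraint; each maps to a distinct set of atoms, giving 3 matches.

3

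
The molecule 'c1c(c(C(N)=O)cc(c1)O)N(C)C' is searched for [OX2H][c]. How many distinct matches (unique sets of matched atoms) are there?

1

[OX2H][c] is the SMARTS for a phenol: a hydroxyl oxygen attached to an aromatic carbon.
Exactly one fragment in the molecule meets all constraints, giving 1 match.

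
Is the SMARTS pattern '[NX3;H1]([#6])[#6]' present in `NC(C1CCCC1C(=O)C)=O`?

No

The pattern [NX3;H1]([#6])[#6] describes a trivalent nitrogen with one H, bonded to two carbons — a secondary amine.
The closest candidate here is a primary amide (-C(=O)NH2), but the -C(=O)NH2 nitrogen has H2, not H1. No other fragment satisfies the full query, so there is no match.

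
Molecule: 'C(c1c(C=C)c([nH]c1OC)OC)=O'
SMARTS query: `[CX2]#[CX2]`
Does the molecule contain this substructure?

No

The pattern [CX2]#[CX2] describes a carbon-carbon triple bond — an alkyne.
The closest candidate here is a vinyl group (-CH=CH2), but the C=C is a double bond; both carbons are CX3, not CX2. No other fragment satisfies the full query, so there is no match.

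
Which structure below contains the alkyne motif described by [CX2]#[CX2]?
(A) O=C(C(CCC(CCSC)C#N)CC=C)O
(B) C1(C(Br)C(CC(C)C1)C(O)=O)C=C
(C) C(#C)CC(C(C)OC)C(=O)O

C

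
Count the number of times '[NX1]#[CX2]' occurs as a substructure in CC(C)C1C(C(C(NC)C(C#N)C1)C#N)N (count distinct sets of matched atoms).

2

[NX1]#[CX2] is the SMARTS for a nitrile: a nitrogen triple-bonded to a two-connected carbon.
The molecule carries 2 separate instances of a nitrile (-C#N) meeting every constraint; each maps to a distinct set of atoms, giving 2 matches.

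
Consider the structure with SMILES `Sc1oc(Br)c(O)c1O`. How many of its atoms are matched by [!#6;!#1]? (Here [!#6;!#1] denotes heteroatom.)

5

The query [!#6;!#1] means: not carbon and not hydrogen — any heteroatom.
Check the 9 heavy atoms by environment: 1× o (aromatic) → match; 4× c (aromatic) → no; 2× O → match; 1× Br → match; 1× S → match.
Summing the matching environments: 1 + 2 + 1 + 1 = 5 matching atoms.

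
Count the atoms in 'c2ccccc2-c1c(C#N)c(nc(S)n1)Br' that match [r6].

12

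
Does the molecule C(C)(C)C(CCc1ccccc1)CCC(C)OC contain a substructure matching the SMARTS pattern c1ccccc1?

Yes

The pattern c1ccccc1 describes six aromatic carbons in a ring — a benzene ring.
The molecule carries a phenyl ring, whose atoms satisfy every constraint of the query, so the pattern matches.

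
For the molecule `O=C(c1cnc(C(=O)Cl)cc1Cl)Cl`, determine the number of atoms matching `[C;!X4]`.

The query [C;!X4] means: aliphatic carbon that does not have four total connections.
Check the 13 heavy atoms by environment: 1× n (aromatic, X2) → no; 5× c (aromatic, X3) → no; 2× C (X3) → match; 2× O (X1) → no; 3× Cl (X1) → no.
That gives 2 matching atoms.

2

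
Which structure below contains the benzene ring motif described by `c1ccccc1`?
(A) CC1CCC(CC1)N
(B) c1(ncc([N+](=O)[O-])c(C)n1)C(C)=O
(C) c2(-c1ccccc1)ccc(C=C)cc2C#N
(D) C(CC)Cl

c1ccccc1 describes six aromatic carbons in a ring (a benzene ring).
(A) has a methyl group (-CH3) but no six-membered all-carbon aromatic ring is present.
(B) has a methyl group (-CH3) but no six-membered all-carbon aromatic ring is present.
(C) contains a phenyl ring, which satisfies every atom and bond constraint.
(D) has a methyl group (-CH3) but no six-membered all-carbon aromatic ring is present.
So the answer is (C).

C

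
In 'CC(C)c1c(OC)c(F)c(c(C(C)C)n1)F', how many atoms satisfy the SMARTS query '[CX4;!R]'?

Check the 16 heavy atoms by environment: 1× n (aromatic, X2, in 6-ring) → no; 5× c (aromatic, X3, in 6-ring) → no; 1× O (X2, acyclic) → no; 7× C (X4, acyclic) → match; 2× F (X1, acyclic) → no.
That gives 7 matching atoms.

7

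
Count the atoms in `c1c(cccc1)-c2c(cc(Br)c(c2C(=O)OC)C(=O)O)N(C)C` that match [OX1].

2

The query [OX1] means: aliphatic oxygen with one total connection — typically a carbonyl =O or an oxide.
Check the 23 heavy atoms by environment: 12× c (aromatic, X3) → no; 1× N (X3) → no; 3× C (X4) → no; 1× Br (X1) → no; 2× C (X3) → no; 2× O (X1) → match; 2× O (X2) → no.
That gives 2 matching atoms.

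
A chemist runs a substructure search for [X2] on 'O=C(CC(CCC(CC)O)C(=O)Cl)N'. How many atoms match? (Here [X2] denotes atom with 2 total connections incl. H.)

The query [X2] means: any atom with exactly two total connections (bonds + H).
Check the 14 heavy atoms by environment: 7× C (X4) → no; 2× C (X3) → no; 2× O (X1) → no; 1× N (X3) → no; 1× O (X2) → match; 1× Cl (X1) → no.
That gives 1 matching atom.

1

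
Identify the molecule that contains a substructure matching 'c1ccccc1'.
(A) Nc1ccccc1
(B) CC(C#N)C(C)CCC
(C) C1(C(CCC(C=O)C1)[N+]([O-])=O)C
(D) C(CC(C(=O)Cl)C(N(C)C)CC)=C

c1ccccc1 describes six aromatic carbons in a ring (a benzene ring).
(A) contains the required atom environment, so the pattern matches.
(B) has a methyl group (-CH3) but no six-membered all-carbon aromatic ring is present.
(C) has a methyl group (-CH3) but no six-membered all-carbon aromatic ring is present.
(D) has a methyl group (-CH3) but no six-membered all-carbon aromatic ring is present.
So the answer is (A).

A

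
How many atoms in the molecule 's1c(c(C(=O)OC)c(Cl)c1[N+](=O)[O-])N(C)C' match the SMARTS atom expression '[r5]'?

The query [r5] means: r5 matches atoms in a five-membered ring.
Check the 16 heavy atoms by environment: 1× s (aromatic, in 5-ring) → match; 4× c (aromatic, in 5-ring) → match; 4× C (acyclic) → no; 3× O (acyclic) → no; 1× N (charge +1, acyclic) → no; 1× O (charge -1, acyclic) → no; 1× Cl (acyclic) → no; 1× N (acyclic) → no.
Summing the matching environments: 1 + 4 = 5 matching atoms.

5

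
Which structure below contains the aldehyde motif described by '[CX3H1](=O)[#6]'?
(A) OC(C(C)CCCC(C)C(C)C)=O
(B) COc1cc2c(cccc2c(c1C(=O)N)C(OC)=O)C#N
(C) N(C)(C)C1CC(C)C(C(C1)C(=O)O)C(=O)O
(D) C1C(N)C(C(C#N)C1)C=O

D

[CX3H1](=O)[#6] describes an sp2 carbon with one H, double-bonded to O and single-bonded to carbon (an aldehyde).
(A) has a carboxylic acid group (-C(=O)OH) but the carbonyl carbon has H0 and is bonded to O, not H1.
(B) has a methyl-ester group (-C(=O)OCH3) but the carbonyl carbon has H0, not H1.
(C) has a carboxylic acid group (-C(=O)OH) but the carbonyl carbon has H0 and is bonded to O, not H1.
(D) contains an aldehyde (-CHO), which satisfies every atom and bond constraint.
So the answer is (D).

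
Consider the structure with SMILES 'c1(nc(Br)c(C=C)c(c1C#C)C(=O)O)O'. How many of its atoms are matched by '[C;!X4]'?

The query [C;!X4] means: aliphatic carbon that does not have four total connections.
Check the 15 heavy atoms by environment: 1× n (aromatic, X2) → no; 5× c (aromatic, X3) → no; 3× C (X3) → match; 2× C (X2) → match; 1× Br (X1) → no; 1× O (X1) → no; 2× O (X2) → no.
Summing the matching environments: 3 + 2 = 5 matching atoms.

5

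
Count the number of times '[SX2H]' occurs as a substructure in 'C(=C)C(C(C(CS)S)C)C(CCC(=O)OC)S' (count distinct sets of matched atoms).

3

[SX2H] is the SMARTS for a thiol: an aliphatic sulfur with two connections, one being H.
The molecule carries 3 separate instances of a thiol (-SH) meeting every constraint; each maps to a distinct set of atoms, giving 3 matches.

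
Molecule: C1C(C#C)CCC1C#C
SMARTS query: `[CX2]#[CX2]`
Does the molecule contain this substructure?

Yes

The pattern [CX2]#[CX2] describes a carbon-carbon triple bond — an alkyne.
The molecule carries an ethynyl group (-C#CH), whose atoms satisfy every constraint of the query, so the pattern matches.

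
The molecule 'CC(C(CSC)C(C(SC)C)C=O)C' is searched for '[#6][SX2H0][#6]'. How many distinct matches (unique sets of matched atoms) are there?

2

[#6][SX2H0][#6] is the SMARTS for a thioether: an aliphatic sulfur bridging two carbons with no H on the sulfur.
The molecule carries 2 separate instances of a methylthio ether (-SCH3) meeting every constraint; each maps to a distinct set of atoms, giving 2 matches.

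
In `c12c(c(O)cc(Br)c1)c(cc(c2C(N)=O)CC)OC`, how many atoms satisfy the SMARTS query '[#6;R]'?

The query [#6;R] means: carbon that is part of a ring.
Check the 19 heavy atoms by environment: 10× c (aromatic, in 6-ring) → match; 3× O (acyclic) → no; 4× C (acyclic) → no; 1× Br (acyclic) → no; 1× N (acyclic) → no.
That gives 10 matching atoms.

10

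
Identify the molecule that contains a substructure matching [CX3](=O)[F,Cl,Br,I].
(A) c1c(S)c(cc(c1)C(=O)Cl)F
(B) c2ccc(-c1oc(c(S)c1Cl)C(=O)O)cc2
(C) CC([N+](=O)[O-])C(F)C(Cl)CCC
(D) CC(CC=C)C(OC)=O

[CX3](=O)[F,Cl,Br,I] describes a carbonyl carbon bonded to a halogen (an acyl halide).
(A) contains an acyl chloride (-C(=O)Cl), which satisfies every atom and bond constraint.
(B) has a chloro substituent but the Cl is not on a carbonyl carbon.
(C) has a chloro substituent but the Cl is not on a carbonyl carbon.
(D) has a methyl-ester group (-C(=O)OCH3) but the carbonyl is bonded to -O-C, not to a halogen.
So the answer is (A).

A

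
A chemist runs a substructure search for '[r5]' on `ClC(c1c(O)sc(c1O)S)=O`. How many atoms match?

5

Check the 11 heavy atoms by environment: 1× s (aromatic, in 5-ring) → match; 4× c (aromatic, in 5-ring) → match; 3× O (acyclic) → no; 1× C (acyclic) → no; 1× Cl (acyclic) → no; 1× S (acyclic) → no.
Summing the matching environments: 1 + 4 = 5 matching atoms.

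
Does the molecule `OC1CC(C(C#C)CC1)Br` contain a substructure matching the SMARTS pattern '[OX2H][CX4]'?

The pattern [OX2H][CX4] describes a hydroxyl oxygen bound to an sp3 (X4) carbon — an aliphatic alcohol.
The molecule carries a hydroxyl group (-OH), whose atoms satisfy every constraint of the query, so the pattern matches.

Yes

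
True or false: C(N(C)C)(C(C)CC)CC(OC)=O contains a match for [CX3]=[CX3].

False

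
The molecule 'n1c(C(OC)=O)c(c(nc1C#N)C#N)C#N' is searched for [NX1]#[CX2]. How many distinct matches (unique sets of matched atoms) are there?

3

[NX1]#[CX2] is the SMARTS for a nitrile: a nitrogen triple-bonded to a two-connected carbon.
The molecule carries 3 separate instances of a nitrile (-C#N) meeting every constraint; each maps to a distinct set of atoms, giving 3 matches.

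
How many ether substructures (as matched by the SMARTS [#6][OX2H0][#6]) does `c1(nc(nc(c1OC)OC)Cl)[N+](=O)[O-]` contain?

[#6][OX2H0][#6] is the SMARTS for an ether: an aliphatic oxygen bridging two carbons with no H on the oxygen.
The molecule carries 2 separate instances of a methoxy ether (-OCH3) meeting every constraint; each maps to a distinct set of atoms, giving 2 matches.

2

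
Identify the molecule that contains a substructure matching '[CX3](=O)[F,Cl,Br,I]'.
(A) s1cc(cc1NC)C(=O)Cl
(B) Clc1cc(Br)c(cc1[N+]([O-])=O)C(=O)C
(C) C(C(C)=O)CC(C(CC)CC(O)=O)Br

A

[CX3](=O)[F,Cl,Br,I] describes a carbonyl carbon bonded to a halogen (an acyl halide).
(A) contains an acyl chloride (-C(=O)Cl), which satisfies every atom and bond constraint.
(B) has a chloro substituent but the Cl is not on a carbonyl carbon.
(C) has a carboxylic acid group (-C(=O)OH) but the carbonyl is bonded to -OH, not to a halogen.
So the answer is (A).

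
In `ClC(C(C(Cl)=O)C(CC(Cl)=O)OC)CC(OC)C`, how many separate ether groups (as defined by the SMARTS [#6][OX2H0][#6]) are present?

2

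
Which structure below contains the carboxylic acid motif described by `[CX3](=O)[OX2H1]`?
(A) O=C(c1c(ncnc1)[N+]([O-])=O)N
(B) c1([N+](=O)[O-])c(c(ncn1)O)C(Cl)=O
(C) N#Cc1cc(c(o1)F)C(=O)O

C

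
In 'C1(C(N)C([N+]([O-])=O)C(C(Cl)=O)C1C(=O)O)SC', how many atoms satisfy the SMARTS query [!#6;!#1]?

9

The query [!#6;!#1] means: not carbon and not hydrogen — any heteroatom.
Check the 17 heavy atoms by environment: 8× C → no; 4× O → match; 1× Cl → match; 1× N → match; 1× N (charge +1) → match; 1× O (charge -1) → match; 1× S → match.
Summing the matching environments: 4 + 1 + 1 + 1 + 1 + 1 = 9 matching atoms.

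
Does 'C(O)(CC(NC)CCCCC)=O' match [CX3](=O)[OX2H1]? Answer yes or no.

Yes

The pattern [CX3](=O)[OX2H1] describes an sp2 carbon double-bonded to O and single-bonded to an -OH oxygen — a carboxylic acid.
The molecule carries a carboxylic acid group (-C(=O)OH), whose atoms satisfy every constraint of the query, so the pattern matches.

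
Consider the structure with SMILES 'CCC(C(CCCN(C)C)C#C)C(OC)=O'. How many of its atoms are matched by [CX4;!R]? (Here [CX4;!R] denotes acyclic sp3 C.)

Check the 16 heavy atoms by environment: 10× C (X4, acyclic) → match; 1× C (X3, acyclic) → no; 1× O (X1, acyclic) → no; 1× O (X2, acyclic) → no; 1× N (X3, acyclic) → no; 2× C (X2, acyclic) → no.
That gives 10 matching atoms.

10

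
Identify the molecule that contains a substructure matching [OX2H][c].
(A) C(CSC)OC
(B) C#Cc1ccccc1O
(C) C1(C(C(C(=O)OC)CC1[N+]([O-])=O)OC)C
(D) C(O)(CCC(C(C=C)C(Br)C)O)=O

[OX2H][c] describes a hydroxyl oxygen attached to an aromatic carbon (a phenol).
(A) has a methoxy ether (-OCH3) but the oxygen has H0, not H1.
(B) contains a hydroxyl group (-OH), which satisfies every atom and bond constraint.
(C) has a methoxy ether (-OCH3) but the oxygen has H0, not H1.
(D) has a hydroxyl group (-OH) but the -OH is on an aliphatic carbon, not an aromatic c.
So the answer is (B).

B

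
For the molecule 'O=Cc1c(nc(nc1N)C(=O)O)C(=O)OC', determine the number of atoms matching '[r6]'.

6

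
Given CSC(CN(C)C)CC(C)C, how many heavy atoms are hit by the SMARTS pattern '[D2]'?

3

Check the 11 heavy atoms by environment: 2× C (D2) → match; 2× C (D3) → no; 1× S (D2) → match; 5× C (D1) → no; 1× N (D3) → no.
Summing the matching environments: 2 + 1 = 3 matching atoms.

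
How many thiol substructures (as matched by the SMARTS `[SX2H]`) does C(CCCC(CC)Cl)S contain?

1

[SX2H] is the SMARTS for a thiol: an aliphatic sulfur with two connections, one being H.
Exactly one fragment in the molecule meets all constraints, giving 1 match.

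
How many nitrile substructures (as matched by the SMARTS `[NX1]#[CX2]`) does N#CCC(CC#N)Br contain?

[NX1]#[CX2] is the SMARTS for a nitrile: a nitrogen triple-bonded to a two-connected carbon.
The molecule carries 2 separate instances of a nitrile (-C#N) meeting every constraint; each maps to a distinct set of atoms, giving 2 matches.

2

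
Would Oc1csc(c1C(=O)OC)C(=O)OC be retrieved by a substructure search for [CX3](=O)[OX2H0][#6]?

Yes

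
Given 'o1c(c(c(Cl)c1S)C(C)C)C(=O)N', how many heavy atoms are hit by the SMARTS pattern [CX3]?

The query [CX3] means: C with X3: aliphatic carbon with exactly 3 total connections.
Check the 13 heavy atoms by environment: 1× o (aromatic, X2) → no; 4× c (aromatic, X3) → no; 1× C (X3) → match; 1× O (X1) → no; 1× N (X3) → no; 3× C (X4) → no; 1× Cl (X1) → no; 1× S (X2) → no.
That gives 1 matching atom.

1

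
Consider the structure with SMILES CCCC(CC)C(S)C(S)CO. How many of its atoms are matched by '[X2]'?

3

The query [X2] means: any atom with exactly two total connections (bonds + H).
Check the 12 heavy atoms by environment: 9× C (X4) → no; 2× S (X2) → match; 1× O (X2) → match.
Summing the matching environments: 2 + 1 = 3 matching atoms.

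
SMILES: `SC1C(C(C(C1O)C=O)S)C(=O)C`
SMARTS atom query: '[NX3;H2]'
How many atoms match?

0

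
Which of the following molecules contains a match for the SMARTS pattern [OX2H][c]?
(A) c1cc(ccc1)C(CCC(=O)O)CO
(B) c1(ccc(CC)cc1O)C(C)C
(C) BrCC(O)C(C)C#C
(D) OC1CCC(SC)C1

[OX2H][c] describes a hydroxyl oxygen attached to an aromatic carbon (a phenol).
(A) has a hydroxyl group (-OH) but the -OH is on an aliphatic carbon, not an aromatic c.
(B) contains a hydroxyl group (-OH), which satisfies every atom and bond constraint.
(C) has a hydroxyl group (-OH) but the -OH is on an aliphatic carbon, not an aromatic c.
(D) has a hydroxyl group (-OH) but the -OH is on an aliphatic carbon, not an aromatic c.
So the answer is (B).

B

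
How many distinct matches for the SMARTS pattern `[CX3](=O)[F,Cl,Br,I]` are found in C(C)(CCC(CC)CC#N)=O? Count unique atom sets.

0

[CX3](=O)[F,Cl,Br,I] is the SMARTS for an acyl halide: a carbonyl carbon bonded to a halogen.
No fragment in the molecule satisfies every constraint, giving 0 matches.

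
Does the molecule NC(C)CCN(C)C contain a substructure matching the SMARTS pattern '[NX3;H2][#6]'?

The pattern [NX3;H2][#6] describes a trivalent nitrogen with two H attached to carbon — a primary amine.
The molecule carries a primary amino group (-NH2), whose atoms satisfy every constraint of the query, so the pattern matches.

Yes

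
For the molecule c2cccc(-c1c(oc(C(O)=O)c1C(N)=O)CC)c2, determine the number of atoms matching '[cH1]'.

5

Check the 19 heavy atoms by environment: 1× o (aromatic, H0) → no; 5× c (aromatic, H0) → no; 2× C (H0) → no; 2× O (H0) → no; 1× N (H2) → no; 1× O (H1) → no; 5× c (aromatic, H1) → match; 1× C (H2) → no; 1× C (H3) → no.
That gives 5 matching atoms.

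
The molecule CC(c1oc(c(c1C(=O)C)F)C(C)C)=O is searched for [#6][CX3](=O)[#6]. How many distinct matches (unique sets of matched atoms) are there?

[#6][CX3](=O)[#6] is the SMARTS for a ketone: a carbonyl carbon (no H) flanked by two carbons.
The molecule carries 2 separate instances of an acetyl/ketone group (-C(=O)CH3) meeting every constraint; each maps to a distinct set of atoms, giving 2 matches.

2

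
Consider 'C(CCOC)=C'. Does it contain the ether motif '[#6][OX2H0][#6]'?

Yes

The pattern [#6][OX2H0][#6] describes an aliphatic oxygen bridging two carbons with no H on the oxygen — an ether.
The molecule carries a methoxy ether (-OCH3), whose atoms satisfy every constraint of the query, so the pattern matches.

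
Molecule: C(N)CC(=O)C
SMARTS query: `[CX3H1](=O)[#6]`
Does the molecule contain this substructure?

The pattern [CX3H1](=O)[#6] describes an sp2 carbon with one H, double-bonded to O and single-bonded to carbon — an aldehyde.
The closest candidate here is an acetyl/ketone group (-C(=O)CH3), but the carbonyl carbon has H0 (two carbon neighbours), not H1. No other fragment satisfies the full query, so there is no match.

No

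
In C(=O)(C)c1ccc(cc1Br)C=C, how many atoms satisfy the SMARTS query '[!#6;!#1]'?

2

The query [!#6;!#1] means: not carbon and not hydrogen — any heteroatom.
Check the 12 heavy atoms by environment: 6× c (aromatic) → no; 4× C → no; 1× O → match; 1× Br → match.
Summing the matching environments: 1 + 1 = 2 matching atoms.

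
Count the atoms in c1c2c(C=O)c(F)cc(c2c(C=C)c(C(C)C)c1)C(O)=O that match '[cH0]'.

Check the 21 heavy atoms by environment: 7× c (aromatic, H0) → match; 3× c (aromatic, H1) → no; 3× C (H1) → no; 2× O (H0) → no; 1× C (H2) → no; 1× F (H0) → no; 2× C (H3) → no; 1× C (H0) → no; 1× O (H1) → no.
That gives 7 matching atoms.

7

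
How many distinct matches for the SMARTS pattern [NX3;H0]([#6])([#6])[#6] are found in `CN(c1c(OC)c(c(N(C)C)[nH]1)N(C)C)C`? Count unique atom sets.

3

[NX3;H0]([#6])([#6])[#6] is the SMARTS for a tertiary amine: a trivalent nitrogen with no H, bonded to three carbons.
The molecule carries 3 separate instances of a dimethylamino group (-N(CH3)2) meeting every constraint; each maps to a distinct set of atoms, giving 3 matches.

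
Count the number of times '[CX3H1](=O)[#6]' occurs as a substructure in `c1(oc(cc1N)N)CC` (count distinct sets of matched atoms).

0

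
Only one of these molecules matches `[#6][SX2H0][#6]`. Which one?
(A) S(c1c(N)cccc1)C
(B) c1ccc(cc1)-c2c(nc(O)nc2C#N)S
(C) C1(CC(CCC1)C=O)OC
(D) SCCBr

A

[#6][SX2H0][#6] describes an aliphatic sulfur bridging two carbons with no H on the sulfur (a thioether).
(A) contains a methylthio ether (-SCH3), which satisfies every atom and bond constraint.
(B) has a thiol (-SH) but the sulfur has H1, not H0 bridging two carbons.
(C) has a methoxy ether (-OCH3) but the bridging atom is O, not S.
(D) has a thiol (-SH) but the sulfur has H1, not H0 bridging two carbons.
So the answer is (A).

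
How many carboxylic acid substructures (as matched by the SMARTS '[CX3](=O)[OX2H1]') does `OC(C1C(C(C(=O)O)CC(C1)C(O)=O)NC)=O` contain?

3

[CX3](=O)[OX2H1] is the SMARTS for a carboxylic acid: an sp2 carbon double-bonded to O and single-bonded to an -OH oxygen.
The molecule carries 3 separate instances of a carboxylic acid group (-C(=O)OH) meeting every constraint; each maps to a distinct set of atoms, giving 3 matches.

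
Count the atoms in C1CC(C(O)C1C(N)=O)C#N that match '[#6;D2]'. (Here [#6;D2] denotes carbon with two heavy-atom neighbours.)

Check the 11 heavy atoms by environment: 4× C (D3) → no; 3× C (D2) → match; 2× O (D1) → no; 2× N (D1) → no.
That gives 3 matching atoms.

3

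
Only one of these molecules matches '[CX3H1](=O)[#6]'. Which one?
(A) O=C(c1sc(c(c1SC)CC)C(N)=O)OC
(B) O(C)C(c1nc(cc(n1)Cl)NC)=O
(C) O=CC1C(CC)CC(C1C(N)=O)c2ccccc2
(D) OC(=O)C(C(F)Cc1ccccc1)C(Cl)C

C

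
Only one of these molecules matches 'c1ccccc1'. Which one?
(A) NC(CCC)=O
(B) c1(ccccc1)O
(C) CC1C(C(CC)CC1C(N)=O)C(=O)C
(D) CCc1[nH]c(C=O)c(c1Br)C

c1ccccc1 describes six aromatic carbons in a ring (a benzene ring).
(A) has a methyl group (-CH3) but no six-membered all-carbon aromatic ring is present.
(B) contains the required atom environment, so the pattern matches.
(C) has a methyl group (-CH3) but no six-membered all-carbon aromatic ring is present.
(D) has a methyl group (-CH3) but no six-membered all-carbon aromatic ring is present.
So the answer is (B).

B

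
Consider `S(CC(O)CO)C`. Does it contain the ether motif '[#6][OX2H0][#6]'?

No

The pattern [#6][OX2H0][#6] describes an aliphatic oxygen bridging two carbons with no H on the oxygen — an ether.
The closest candidate here is a hydroxyl group (-OH), but the oxygen has H1, not H0 bridging two carbons. No other fragment satisfies the full query, so there is no match.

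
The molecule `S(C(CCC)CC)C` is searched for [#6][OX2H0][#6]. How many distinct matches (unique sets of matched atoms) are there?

0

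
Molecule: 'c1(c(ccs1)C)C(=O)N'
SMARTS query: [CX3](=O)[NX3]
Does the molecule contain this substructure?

The pattern [CX3](=O)[NX3] describes a carbonyl carbon bonded to a trivalent nitrogen — an amide.
The molecule carries a primary amide (-C(=O)NH2), whose atoms satisfy every constraint of the query, so the pattern matches.

Yes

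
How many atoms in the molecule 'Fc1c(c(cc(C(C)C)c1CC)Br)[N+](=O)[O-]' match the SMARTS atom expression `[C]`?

5

The query [C] means: uppercase C matches aliphatic (non-aromatic) carbon only.
Check the 16 heavy atoms by environment: 6× c (aromatic) → no; 5× C → match; 1× N (charge +1) → no; 1× O (charge -1) → no; 1× O → no; 1× Br → no; 1× F → no.
That gives 5 matching atoms.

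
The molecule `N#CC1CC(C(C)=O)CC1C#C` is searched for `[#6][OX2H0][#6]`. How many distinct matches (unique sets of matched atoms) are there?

0

[#6][OX2H0][#6] is the SMARTS for an ether: an aliphatic oxygen bridging two carbons with no H on the oxygen.
No fragment in the molecule satisfies every constraint, giving 0 matches.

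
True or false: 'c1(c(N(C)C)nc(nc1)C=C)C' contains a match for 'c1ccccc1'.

False

The pattern c1ccccc1 describes six aromatic carbons in a ring — a benzene ring.
The closest candidate here is a methyl group (-CH3), but no six-membered all-carbon aromatic ring is present. No other fragment satisfies the full query, so there is no match.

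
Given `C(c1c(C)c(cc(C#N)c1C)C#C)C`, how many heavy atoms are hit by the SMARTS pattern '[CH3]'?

3

The query [CH3] means: aliphatic carbon with exactly three hydrogens.
Check the 14 heavy atoms by environment: 5× c (aromatic, H0) → no; 1× c (aromatic, H1) → no; 3× C (H3) → match; 2× C (H0) → no; 1× N (H0) → no; 1× C (H2) → no; 1× C (H1) → no.
That gives 3 matching atoms.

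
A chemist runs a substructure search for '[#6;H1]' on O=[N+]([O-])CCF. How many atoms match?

Check the 6 heavy atoms by environment: 2× C (H2) → no; 1× N (charge +1, H0) → no; 1× O (charge -1, H0) → no; 1× O (H0) → no; 1× F (H0) → no.
No environment satisfies the query, so 0 matching atoms.

0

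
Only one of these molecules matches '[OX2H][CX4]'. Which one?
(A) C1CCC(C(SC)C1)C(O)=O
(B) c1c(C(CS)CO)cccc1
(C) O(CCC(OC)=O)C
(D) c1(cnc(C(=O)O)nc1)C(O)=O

B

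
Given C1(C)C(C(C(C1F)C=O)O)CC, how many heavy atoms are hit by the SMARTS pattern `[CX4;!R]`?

3

Check the 12 heavy atoms by environment: 5× C (X4, in 5-ring) → no; 3× C (X4, acyclic) → match; 1× O (X2, acyclic) → no; 1× C (X3, acyclic) → no; 1× O (X1, acyclic) → no; 1× F (X1, acyclic) → no.
That gives 3 matching atoms.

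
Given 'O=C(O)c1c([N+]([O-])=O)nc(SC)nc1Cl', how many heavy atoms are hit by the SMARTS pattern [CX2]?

0

Check the 15 heavy atoms by environment: 2× n (aromatic, X2) → no; 4× c (aromatic, X3) → no; 1× C (X3) → no; 2× O (X1) → no; 1× O (X2) → no; 1× Cl (X1) → no; 1× N (charge +1, X3) → no; 1× O (charge -1, X1) → no; 1× S (X2) → no; 1× C (X4) → no.
No environment satisfies the query, so 0 matching atoms.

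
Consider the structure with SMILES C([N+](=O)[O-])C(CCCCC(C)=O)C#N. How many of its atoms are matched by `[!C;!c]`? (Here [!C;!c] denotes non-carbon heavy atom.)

5

The query [!C;!c] means: neither aliphatic nor aromatic carbon — same as [!#6].
Check the 14 heavy atoms by environment: 9× C → no; 1× N → match; 1× N (charge +1) → match; 1× O (charge -1) → match; 2× O → match.
Summing the matching environments: 1 + 1 + 1 + 2 = 5 matching atoms.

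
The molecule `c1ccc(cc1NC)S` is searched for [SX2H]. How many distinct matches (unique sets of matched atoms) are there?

1

[SX2H] is the SMARTS for a thiol: an aliphatic sulfur with two connections, one being H.
Exactly one fragment in the molecule meets all constraints, giving 1 match.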